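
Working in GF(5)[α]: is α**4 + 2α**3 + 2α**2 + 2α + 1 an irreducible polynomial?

No

Write f(α) = α**4 + 2α**3 + 2α**2 + 2α + 1.
Check for roots in GF(5): f(0) = 1; f(1) = 3; f(2) = 0 → root; f(3) = 0 → root; f(4) = 0 → root.
f(2) = 0, so (α − 2) divides f(α); f is reducible.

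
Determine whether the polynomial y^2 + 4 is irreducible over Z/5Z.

No

Write P(y) = y^2 + 4.
Check for roots in Z/5Z: P(0) = 4; P(1) = 0 → root; P(2) = 3; P(3) = 3; P(4) = 0 → root.
P(1) = 0, so (y − 1) divides P(y); P is reducible.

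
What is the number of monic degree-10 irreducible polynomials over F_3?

x^(3^10) − x is the product of all monic irreducibles of degree dividing 10; Möbius inversion gives N = (1/10) Σ μ(10/d)·3^d.
Divisors of 10: 1, 2, 5, 10; μ(10/d) for each: 1, -1, -1, 1.
Σ = 3^1 − 3^2 − 3^5 + 3^10 = 58800.
N = 58800/10 = 5880.

5880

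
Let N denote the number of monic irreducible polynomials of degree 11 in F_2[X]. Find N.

186

By the necklace-counting formula, N_2(11) = (1/11) Σ_{d|11} μ(11/d)·2^d.
Divisors of 11: 1, 11; μ(11/d) for each: -1, 1.
Σ = − 2^1 + 2^11 = 2046.
N = 2046/11 = 186.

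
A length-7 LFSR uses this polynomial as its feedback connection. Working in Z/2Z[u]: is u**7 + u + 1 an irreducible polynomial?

Yes

Write m(u) = u**7 + u + 1.
Check for roots in Z/2Z: m(0) = 1; m(1) = 1.
No roots, so no linear factors.
Monic irreducibles of degree 2 over GF(2): u**2 + u + 1.
None of them divide m (all give nonzero remainder).
Monic irreducibles of degree 3 over GF(2): u**3 + u + 1, u**3 + u**2 + 1.
None of them divide m (all give nonzero remainder).
No irreducible factor of degree ≤ 3 exists, so m is irreducible over GF(2).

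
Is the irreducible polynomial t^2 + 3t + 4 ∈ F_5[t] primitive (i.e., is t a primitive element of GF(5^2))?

No

Write f(t) = t^2 + 3t + 4.
|GF(5^2)^×| = 5^2 − 1 = 24. Prime factorization: 24 = 2^3·3.
f is primitive ⇔ t has order 24 in GF(5)[t]/(f), i.e. t^(24/q) ≠ 1 for each prime q | 24.
t^(12) mod f = 1
t^(8) mod f = 3t + 4.
Since t^(12) = 1, the order of t divides 12 < 24; not primitive.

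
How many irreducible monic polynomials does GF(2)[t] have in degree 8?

30

The number of monic irreducibles of degree 8 over GF(2) is (1/8)·Σ_{d∣8} μ(8/d) 2^d.
Divisors of 8: 1, 2, 4, 8; μ(8/d) for each: 0, 0, -1, 1.
Σ = − 2^4 + 2^8 = 240.
N = 240/8 = 30.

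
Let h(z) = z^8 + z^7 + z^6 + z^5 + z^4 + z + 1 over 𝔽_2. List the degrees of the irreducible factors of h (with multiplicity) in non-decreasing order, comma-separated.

Roots in 𝔽_2: h(0) = 1; h(1) = 1.
Complete factorization: h(z) = (z^8 + z^7 + z^6 + z^5 + z^4 + z + 1).
Factor degrees with multiplicity: 8 = 8.

8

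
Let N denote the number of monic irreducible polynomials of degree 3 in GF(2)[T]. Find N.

2

The number of monic irreducibles of degree 3 over GF(2) is (1/3)·Σ_{d∣3} μ(3/d) 2^d.
Divisors of 3: 1, 3; μ(3/d) for each: -1, 1.
Σ = − 2^1 + 2^3 = 6.
N = 6/3 = 2.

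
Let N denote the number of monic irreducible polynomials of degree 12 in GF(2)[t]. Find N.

The number of monic irreducibles of degree 12 over GF(2) is (1/12)·Σ_{d∣12} μ(12/d) 2^d.
Divisors of 12: 1, 2, 3, 4, 6, 12; μ(12/d) for each: 0, 1, 0, -1, -1, 1.
Σ = 2^2 − 2^4 − 2^6 + 2^12 = 4020.
N = 4020/12 = 335.

335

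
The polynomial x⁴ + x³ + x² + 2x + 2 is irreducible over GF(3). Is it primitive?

Yes

Write f(x) = x⁴ + x³ + x² + 2x + 2.
|GF(3^4)^×| = 3^4 − 1 = 80. Prime factorization: 80 = 2^4·5.
f is primitive ⇔ x has order 80 in GF(3)[x]/(f), i.e. x^(80/q) ≠ 1 for each prime q | 80.
x^(40) mod f = 2.
x^(16) mod f = 2x³ + 1.
None equal 1, so x has full order 80; f is primitive.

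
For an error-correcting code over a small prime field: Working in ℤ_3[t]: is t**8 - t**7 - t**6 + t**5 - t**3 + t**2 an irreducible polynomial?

Write f(t) = t**8 - t**7 - t**6 + t**5 - t**3 + t**2.
Check for roots in ℤ_3: f(0) = 0 → root; f(1) = 0 → root; f(2) = 2.
f(0) = 0, so (t) divides f(t); f is reducible.

No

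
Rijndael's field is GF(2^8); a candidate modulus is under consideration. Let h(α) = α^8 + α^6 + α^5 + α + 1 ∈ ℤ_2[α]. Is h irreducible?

Check for roots in ℤ_2: h(0) = 1; h(1) = 1.
No roots, so no linear factors.
Monic irreducibles of degree 2 over GF(2): α^2 + α + 1.
None of them divide h (all give nonzero remainder).
Monic irreducibles of degree 3 over GF(2): α^3 + α + 1, α^3 + α^2 + 1.
None of them divide h (all give nonzero remainder).
Monic irreducibles of degree 4 over GF(2): α^4 + α + 1, α^4 + α^3 + 1, α^4 + α^3 + α^2 + α + 1.
None of them divide h (all give nonzero remainder).
No irreducible factor of degree ≤ 4 exists, so h is irreducible over GF(2).

Yes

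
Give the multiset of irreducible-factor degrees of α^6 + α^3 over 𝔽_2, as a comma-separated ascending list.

Write f(α) = α^6 + α^3.
Roots in 𝔽_2: f(0) = 0 → root; f(1) = 0 → root.
Linear factors from roots: (α), (α + 1).
Complete factorization: f(α) = (α + 1)·(α)^3·(α^2 + α + 1).
Factor degrees with multiplicity: 1 + 1 + 1 + 1 + 2 = 6.

1, 1, 1, 1, 2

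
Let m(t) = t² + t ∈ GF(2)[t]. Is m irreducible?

No

Check for roots in GF(2): m(0) = 0 → root; m(1) = 0 → root.
m(0) = 0, so (t) divides m(t); m is reducible.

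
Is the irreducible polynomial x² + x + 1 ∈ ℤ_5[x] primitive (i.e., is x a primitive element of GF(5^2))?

Write f(x) = x² + x + 1.
|GF(5^2)^×| = 5^2 − 1 = 24. Prime factorization: 24 = 2^3·3.
f is primitive ⇔ x has order 24 in GF(5)[x]/(f), i.e. x^(24/q) ≠ 1 for each prime q | 24.
x^(12) mod f = 1
x^(8) mod f = 4x + 4.
Since x^(12) = 1, the order of x divides 12 < 24; not primitive.

No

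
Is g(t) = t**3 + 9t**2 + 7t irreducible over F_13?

No

Check each element of F_13 for a root: g(0)=0, g(1)=4, g(2)=6, g(3)=12, g(4)=2, g(5)=8, g(6)=10, g(7)=1, g(8)=0, g(9)=0, g(10)=7, g(11)=1, g(12)=1.
g(0) = 0, so (t) divides g(t); g is reducible.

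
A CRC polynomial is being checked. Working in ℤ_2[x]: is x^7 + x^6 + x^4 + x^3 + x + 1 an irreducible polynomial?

No

Write m(x) = x^7 + x^6 + x^4 + x^3 + x + 1.
Check for roots in ℤ_2: m(0) = 1; m(1) = 0 → root.
m(1) = 0, so (x − 1) divides m(x); m is reducible.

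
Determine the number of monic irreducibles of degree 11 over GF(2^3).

780903144

x^(8^11) − x is the product of all monic irreducibles of degree dividing 11; Möbius inversion gives N = (1/11) Σ μ(11/d)·8^d.
Divisors of 11: 1, 11; μ(11/d) for each: -1, 1.
Σ = − 8^1 + 8^11 = 8589934584.
N = 8589934584/11 = 780903144.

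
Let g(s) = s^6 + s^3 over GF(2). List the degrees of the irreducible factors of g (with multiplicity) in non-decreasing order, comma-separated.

1, 1, 1, 1, 2

Roots in GF(2): g(0) = 0 → root; g(1) = 0 → root.
Linear factors from roots: (s), (s + 1).
Complete factorization: g(s) = (s + 1)·(s)^3·(s^2 + s + 1).
Factor degrees with multiplicity: 1 + 1 + 1 + 1 + 2 = 6.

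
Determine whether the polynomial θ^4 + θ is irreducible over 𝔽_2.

No

Write h(θ) = θ^4 + θ.
Check for roots in 𝔽_2: h(0) = 0 → root; h(1) = 0 → root.
h(0) = 0, so (θ) divides h(θ); h is reducible.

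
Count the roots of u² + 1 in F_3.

0

Write g(u) = u² + 1.
Evaluate at each of the 3 elements of F_3:
g(0) = 1; g(1) = 2; g(2) = 2.
No element is a root.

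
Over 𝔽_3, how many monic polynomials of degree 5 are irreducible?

x^(3^5) − x is the product of all monic irreducibles of degree dividing 5; Möbius inversion gives N = (1/5) Σ μ(5/d)·3^d.
Divisors of 5: 1, 5; μ(5/d) for each: -1, 1.
Σ = − 3^1 + 3^5 = 240.
N = 240/5 = 48.

48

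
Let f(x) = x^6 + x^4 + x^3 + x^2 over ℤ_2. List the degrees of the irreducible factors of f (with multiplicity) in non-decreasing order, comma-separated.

Roots in ℤ_2: f(0) = 0 → root; f(1) = 0 → root.
Linear factors from roots: (x), (x + 1).
Complete factorization: f(x) = (x + 1)·(x)^2·(x^3 + x^2 + 1).
Factor degrees with multiplicity: 1 + 1 + 1 + 3 = 6.

1, 1, 1, 3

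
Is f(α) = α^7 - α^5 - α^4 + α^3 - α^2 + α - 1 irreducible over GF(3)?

Yes

Check for roots in GF(3): f(0) = 2; f(1) = 2; f(2) = 1.
No roots, so no linear factors.
Monic irreducibles of degree 2 over GF(3): α^2 + 1, α^2 + α - 1, α^2 - α - 1.
None of them divide f (all give nonzero remainder).
Degree-3 irreducible divisors: test the 8 monic irreducibles of degree 3 over GF(3).
None of them divide f (all give nonzero remainder).
No irreducible factor of degree ≤ 3 exists, so f is irreducible over GF(3).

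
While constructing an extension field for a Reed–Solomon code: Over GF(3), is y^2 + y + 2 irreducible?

Write h(y) = y^2 + y + 2.
Check for roots in GF(3): h(0) = 2; h(1) = 1; h(2) = 2.
No roots. A degree-2 polynomial over a field with no linear factor is irreducible.

Yes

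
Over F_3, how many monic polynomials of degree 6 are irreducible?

116

By the necklace-counting formula, N_3(6) = (1/6) Σ_{d|6} μ(6/d)·3^d.
Divisors of 6: 1, 2, 3, 6; μ(6/d) for each: 1, -1, -1, 1.
Σ = 3^1 − 3^2 − 3^3 + 3^6 = 696.
N = 696/6 = 116.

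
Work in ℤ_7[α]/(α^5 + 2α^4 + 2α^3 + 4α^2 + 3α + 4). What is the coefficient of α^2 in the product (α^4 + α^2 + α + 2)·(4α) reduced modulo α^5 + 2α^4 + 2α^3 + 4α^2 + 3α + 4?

Multiply in ℤ_7[α]: (α^4 + α^2 + α + 2)·(4α) = 4α^5 + 4α^3 + 4α^2 + α.
Reduce using α^5 ≡ 5α^4 + 5α^3 + 3α^2 + 4α + 3 (mod α^5 + 2α^4 + 2α^3 + 4α^2 + 3α + 4).
Reduced: 6α^4 + 3α^3 + 2α^2 + 3α + 5.

2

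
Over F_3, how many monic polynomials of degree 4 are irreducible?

18

Gauss's count: N_{3}(4) = (1/4) Σ_{d|4} μ(4/d)·3^d.
Divisors of 4: 1, 2, 4; μ(4/d) for each: 0, -1, 1.
Σ = − 3^2 + 3^4 = 72.
N = 72/4 = 18.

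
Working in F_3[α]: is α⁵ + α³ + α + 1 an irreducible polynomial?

Write m(α) = α⁵ + α³ + α + 1.
Check for roots in F_3: m(0) = 1; m(1) = 1; m(2) = 1.
No roots, so no linear factors.
Monic irreducibles of degree 2 over GF(3): α² + 1, α² + α - 1, α² - α - 1.
None of them divide m (all give nonzero remainder).
No irreducible factor of degree ≤ 2 exists, so m is irreducible over GF(3).

Yes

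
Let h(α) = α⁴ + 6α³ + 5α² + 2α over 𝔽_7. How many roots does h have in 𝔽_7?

4

Evaluate at each of the 7 elements of 𝔽_7:
h(0) = 0 → root; h(1) = 0 → root; h(2) = 4; h(3) = 0 → root; h(4) = 0 → root; h(5) = 5; h(6) = 5.
Roots: {0, 1, 3, 4}.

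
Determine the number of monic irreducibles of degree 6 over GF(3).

116

Gauss's count: N_{3}(6) = (1/6) Σ_{d|6} μ(6/d)·3^d.
Divisors of 6: 1, 2, 3, 6; μ(6/d) for each: 1, -1, -1, 1.
Σ = 3^1 − 3^2 − 3^3 + 3^6 = 696.
N = 696/6 = 116.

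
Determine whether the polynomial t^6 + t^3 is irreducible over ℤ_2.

No

Write m(t) = t^6 + t^3.
Check for roots in ℤ_2: m(0) = 0 → root; m(1) = 0 → root.
m(0) = 0, so (t) divides m(t); m is reducible.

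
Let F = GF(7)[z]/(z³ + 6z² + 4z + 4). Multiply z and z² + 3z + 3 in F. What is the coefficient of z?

6

Multiply in GF(7)[z]: (z)·(z² + 3z + 3) = z³ + 3z² + 3z.
Reduce using z³ ≡ z² + 3z + 3 (mod z³ + 6z² + 4z + 4).
Reduced: 4z² + 6z + 3.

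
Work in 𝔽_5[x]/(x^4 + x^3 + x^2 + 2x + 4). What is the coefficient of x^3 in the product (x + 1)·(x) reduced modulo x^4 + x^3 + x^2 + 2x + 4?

0

Multiply in 𝔽_5[x]: (x + 1)·(x) = x^2 + x.
Reduced: x^2 + x.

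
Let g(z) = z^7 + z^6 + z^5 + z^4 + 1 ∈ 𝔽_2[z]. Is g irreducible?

Yes

Check for roots in 𝔽_2: g(0) = 1; g(1) = 1.
No roots, so no linear factors.
Monic irreducibles of degree 2 over GF(2): z^2 + z + 1.
None of them divide g (all give nonzero remainder).
Monic irreducibles of degree 3 over GF(2): z^3 + z + 1, z^3 + z^2 + 1.
None of them divide g (all give nonzero remainder).
No irreducible factor of degree ≤ 3 exists, so g is irreducible over GF(2).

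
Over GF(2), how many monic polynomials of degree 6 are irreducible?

The number of monic irreducibles of degree 6 over GF(2) is (1/6)·Σ_{d∣6} μ(6/d) 2^d.
Divisors of 6: 1, 2, 3, 6; μ(6/d) for each: 1, -1, -1, 1.
Σ = 2^1 − 2^2 − 2^3 + 2^6 = 54.
N = 54/6 = 9.

9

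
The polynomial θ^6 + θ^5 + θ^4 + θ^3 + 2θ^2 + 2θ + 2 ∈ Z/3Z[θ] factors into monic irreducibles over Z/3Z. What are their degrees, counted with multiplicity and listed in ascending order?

6

Write g(θ) = θ^6 + θ^5 + θ^4 + θ^3 + 2θ^2 + 2θ + 2.
Roots in Z/3Z: g(0) = 2; g(1) = 1; g(2) = 2.
Complete factorization: g(θ) = (θ^6 + θ^5 + θ^4 + θ^3 + 2θ^2 + 2θ + 2).
Factor degrees with multiplicity: 6 = 6.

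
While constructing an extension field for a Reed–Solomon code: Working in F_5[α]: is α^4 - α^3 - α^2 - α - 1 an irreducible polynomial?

Yes

Write P(α) = α^4 - α^3 - α^2 - α - 1.
Check for roots in F_5: P(0) = 4; P(1) = 2; P(2) = 1; P(3) = 1; P(4) = 1.
No roots, so no linear factors.
Degree-2 irreducible divisors: test the 10 monic irreducibles of degree 2 over GF(5).
None of them divide P (all give nonzero remainder).
No irreducible factor of degree ≤ 2 exists, so P is irreducible over GF(5).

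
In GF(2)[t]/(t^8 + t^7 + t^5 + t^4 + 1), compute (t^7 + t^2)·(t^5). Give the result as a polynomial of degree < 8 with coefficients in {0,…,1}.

t^7 + t^6 + t^4 + t^3 + t^2

Multiply in GF(2)[t]: (t^7 + t^2)·(t^5) = t^12 + t^7.
Reduce using t^8 ≡ t^7 + t^5 + t^4 + 1 (mod t^8 + t^7 + t^5 + t^4 + 1).
Reduced: t^7 + t^6 + t^4 + t^3 + t^2.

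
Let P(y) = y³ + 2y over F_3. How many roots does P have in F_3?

3

Evaluate at each of the 3 elements of F_3:
P(0) = 0 → root; P(1) = 0 → root; P(2) = 0 → root.
Roots: {0, 1, 2}.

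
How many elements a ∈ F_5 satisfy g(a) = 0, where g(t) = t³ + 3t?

Evaluate at each of the 5 elements of F_5:
g(0) = 0 → root; g(1) = 4; g(2) = 4; g(3) = 1; g(4) = 1.
Roots: {0}.

1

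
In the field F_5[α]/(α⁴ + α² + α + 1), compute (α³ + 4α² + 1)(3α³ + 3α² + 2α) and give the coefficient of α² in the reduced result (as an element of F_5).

4

Multiply in F_5[α]: (α³ + 4α² + 1)·(3α³ + 3α² + 2α) = 3α⁶ + 4α⁴ + α³ + 3α² + 2α.
Reduce using α⁴ ≡ 4α² + 4α + 4 (mod α⁴ + α² + α + 1).
Reduced: 3α³ + 4α² + α + 4.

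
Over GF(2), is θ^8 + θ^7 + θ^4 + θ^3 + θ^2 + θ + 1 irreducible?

Yes

Write g(θ) = θ^8 + θ^7 + θ^4 + θ^3 + θ^2 + θ + 1.
Check for roots in GF(2): g(0) = 1; g(1) = 1.
No roots, so no linear factors.
Monic irreducibles of degree 2 over GF(2): θ^2 + θ + 1.
None of them divide g (all give nonzero remainder).
Monic irreducibles of degree 3 over GF(2): θ^3 + θ + 1, θ^3 + θ^2 + 1.
None of them divide g (all give nonzero remainder).
Monic irreducibles of degree 4 over GF(2): θ^4 + θ + 1, θ^4 + θ^3 + 1, θ^4 + θ^3 + θ^2 + θ + 1.
None of them divide g (all give nonzero remainder).
No irreducible factor of degree ≤ 4 exists, so g is irreducible over GF(2).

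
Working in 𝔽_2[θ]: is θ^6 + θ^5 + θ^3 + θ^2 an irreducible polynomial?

No

Write g(θ) = θ^6 + θ^5 + θ^3 + θ^2.
Check for roots in 𝔽_2: g(0) = 0 → root; g(1) = 0 → root.
g(0) = 0, so (θ) divides g(θ); g is reducible.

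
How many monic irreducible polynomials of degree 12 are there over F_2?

The number of monic irreducibles of degree 12 over GF(2) is (1/12)·Σ_{d∣12} μ(12/d) 2^d.
Divisors of 12: 1, 2, 3, 4, 6, 12; μ(12/d) for each: 0, 1, 0, -1, -1, 1.
Σ = 2^2 − 2^4 − 2^6 + 2^12 = 4020.
N = 4020/12 = 335.

335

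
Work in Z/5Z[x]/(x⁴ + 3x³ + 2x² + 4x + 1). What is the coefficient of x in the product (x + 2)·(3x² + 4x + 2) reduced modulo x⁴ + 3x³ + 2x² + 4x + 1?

0

Multiply in Z/5Z[x]: (x + 2)·(3x² + 4x + 2) = 3x³ + 4.
Reduced: 3x³ + 4.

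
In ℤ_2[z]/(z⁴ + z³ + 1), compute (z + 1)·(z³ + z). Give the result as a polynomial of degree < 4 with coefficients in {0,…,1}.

Multiply in ℤ_2[z]: (z + 1)·(z³ + z) = z⁴ + z³ + z² + z.
Reduce using z⁴ ≡ z³ + 1 (mod z⁴ + z³ + 1).
Reduced: z² + z + 1.

z^2 + z + 1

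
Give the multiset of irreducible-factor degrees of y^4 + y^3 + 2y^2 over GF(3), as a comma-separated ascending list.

Write g(y) = y^4 + y^3 + 2y^2.
Roots in GF(3): g(0) = 0 → root; g(1) = 1; g(2) = 2.
Linear factors from roots: (y).
Complete factorization: g(y) = (y)^2·(y^2 + y + 2).
Factor degrees with multiplicity: 1 + 1 + 2 = 4.

1, 1, 2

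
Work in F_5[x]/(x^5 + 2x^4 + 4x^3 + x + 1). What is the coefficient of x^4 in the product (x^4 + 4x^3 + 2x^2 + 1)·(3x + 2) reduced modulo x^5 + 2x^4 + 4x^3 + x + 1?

3

Multiply in F_5[x]: (x^4 + 4x^3 + 2x^2 + 1)·(3x + 2) = 3x^5 + 4x^4 + 4x^3 + 4x^2 + 3x + 2.
Reduce using x^5 ≡ 3x^4 + x^3 + 4x + 4 (mod x^5 + 2x^4 + 4x^3 + x + 1).
Reduced: 3x^4 + 2x^3 + 4x^2 + 4.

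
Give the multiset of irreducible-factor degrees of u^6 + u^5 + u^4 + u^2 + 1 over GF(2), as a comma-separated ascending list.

Write h(u) = u^6 + u^5 + u^4 + u^2 + 1.
Roots in GF(2): h(0) = 1; h(1) = 1.
Complete factorization: h(u) = (u^6 + u^5 + u^4 + u^2 + 1).
Factor degrees with multiplicity: 6 = 6.

6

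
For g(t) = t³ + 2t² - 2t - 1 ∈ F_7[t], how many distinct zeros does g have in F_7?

Evaluate at each of the 7 elements of F_7:
g(0) = 6; g(1) = 0 → root; g(2) = 4; g(3) = 3; g(4) = 3; g(5) = 3; g(6) = 2.
Roots: {1}.

1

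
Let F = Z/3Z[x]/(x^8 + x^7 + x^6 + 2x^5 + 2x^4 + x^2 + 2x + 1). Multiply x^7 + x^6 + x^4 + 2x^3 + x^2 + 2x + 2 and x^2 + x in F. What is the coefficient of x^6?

Multiply in Z/3Z[x]: (x^7 + x^6 + x^4 + 2x^3 + x^2 + 2x + 2)·(x^2 + x) = x^9 + 2x^8 + x^7 + x^6 + x^2 + 2x.
Reduce using x^8 ≡ 2x^7 + 2x^6 + x^5 + x^4 + 2x^2 + x + 2 (mod x^8 + x^7 + x^6 + 2x^5 + 2x^4 + x^2 + 2x + 1).
Reduced: 2x^7 + x^6 + 2x^5 + x^4 + 2x^3 + x^2 + 2x + 2.

1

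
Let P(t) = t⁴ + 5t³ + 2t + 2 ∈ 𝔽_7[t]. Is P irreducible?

Check for roots in 𝔽_7: P(0) = 2; P(1) = 3; P(2) = 6; P(3) = 0 → root; P(4) = 5; P(5) = 2; P(6) = 3.
P(3) = 0, so (t − 3) divides P(t); P is reducible.

No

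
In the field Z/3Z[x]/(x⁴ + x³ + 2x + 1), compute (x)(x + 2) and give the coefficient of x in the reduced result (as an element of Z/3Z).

2

Multiply in Z/3Z[x]: (x)·(x + 2) = x² + 2x.
Reduced: x² + 2x.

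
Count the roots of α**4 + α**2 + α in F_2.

Write g(α) = α**4 + α**2 + α.
Evaluate at each of the 2 elements of F_2:
g(0) = 0 → root; g(1) = 1.
Roots: {0}.

1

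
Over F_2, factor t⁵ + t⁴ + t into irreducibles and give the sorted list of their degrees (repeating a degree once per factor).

1, 4

Write h(t) = t⁵ + t⁴ + t.
Roots in F_2: h(0) = 0 → root; h(1) = 1.
Linear factors from roots: (t).
Complete factorization: h(t) = (t)·(t⁴ + t³ + 1).
Factor degrees with multiplicity: 1 + 4 = 5.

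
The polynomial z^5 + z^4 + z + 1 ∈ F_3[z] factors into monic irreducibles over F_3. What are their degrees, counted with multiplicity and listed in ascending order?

Write h(z) = z^5 + z^4 + z + 1.
Roots in F_3: h(0) = 1; h(1) = 1; h(2) = 0 → root.
Linear factors from roots: (z + 1).
Complete factorization: h(z) = (z + 1)·(z^2 + z + 2)·(z^2 + 2z + 2).
Factor degrees with multiplicity: 1 + 2 + 2 = 5.

1, 2, 2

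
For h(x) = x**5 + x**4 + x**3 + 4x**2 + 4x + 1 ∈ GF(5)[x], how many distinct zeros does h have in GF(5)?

Evaluate at each of the 5 elements of GF(5):
h(0) = 1; h(1) = 2; h(2) = 1; h(3) = 0 → root; h(4) = 0 → root.
Roots: {3, 4}.

2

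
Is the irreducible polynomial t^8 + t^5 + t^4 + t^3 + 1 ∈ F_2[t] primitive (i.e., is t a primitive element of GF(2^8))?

No

Write f(t) = t^8 + t^5 + t^4 + t^3 + 1.
|GF(2^8)^×| = 2^8 − 1 = 255. Prime factorization: 255 = 3·5·17.
f is primitive ⇔ t has order 255 in GF(2)[t]/(f), i.e. t^(255/q) ≠ 1 for each prime q | 255.
t^(85) mod f = 1
t^(51) mod f = 1
t^(15) mod f = t^6 + t^3 + t^2 + t.
Since t^(85) = 1, the order of t divides 85 < 255; not primitive.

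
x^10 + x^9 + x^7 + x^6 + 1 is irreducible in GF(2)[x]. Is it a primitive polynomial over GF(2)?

Write f(x) = x^10 + x^9 + x^7 + x^6 + 1.
|GF(2^10)^×| = 2^10 − 1 = 1023. Prime factorization: 1023 = 3·11·31.
f is primitive ⇔ x has order 1023 in GF(2)[x]/(f), i.e. x^(1023/q) ≠ 1 for each prime q | 1023.
x^(341) mod f = x^6 + x + 1.
x^(93) mod f = x^8 + x^5 + x^4 + x^2 + x.
x^(33) mod f = x^6 + x^5 + x^4 + x^2 + x + 1.
None equal 1, so x has full order 1023; f is primitive.

Yes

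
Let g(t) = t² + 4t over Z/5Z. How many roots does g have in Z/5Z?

Evaluate at each of the 5 elements of Z/5Z:
g(0) = 0 → root; g(1) = 0 → root; g(2) = 2; g(3) = 1; g(4) = 2.
Roots: {0, 1}.

2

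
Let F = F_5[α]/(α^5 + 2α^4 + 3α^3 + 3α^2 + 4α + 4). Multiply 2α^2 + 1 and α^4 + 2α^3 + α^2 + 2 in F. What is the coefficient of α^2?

2

Multiply in F_5[α]: (2α^2 + 1)·(α^4 + 2α^3 + α^2 + 2) = 2α^6 + 4α^5 + 3α^4 + 2α^3 + 2.
Reduce using α^5 ≡ 3α^4 + 2α^3 + 2α^2 + α + 1 (mod α^5 + 2α^4 + 3α^3 + 3α^2 + 4α + 4).
Reduced: 2α^4 + α^3 + 2α^2 + 2α + 2.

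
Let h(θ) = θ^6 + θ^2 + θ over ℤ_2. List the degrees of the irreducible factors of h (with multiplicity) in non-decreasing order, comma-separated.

1, 2, 3

Roots in ℤ_2: h(0) = 0 → root; h(1) = 1.
Linear factors from roots: (θ).
Complete factorization: h(θ) = (θ)·(θ^2 + θ + 1)·(θ^3 + θ^2 + 1).
Factor degrees with multiplicity: 1 + 2 + 3 = 6.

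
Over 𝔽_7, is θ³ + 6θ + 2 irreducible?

Write g(θ) = θ³ + 6θ + 2.
Check for roots in 𝔽_7: g(0) = 2; g(1) = 2; g(2) = 1; g(3) = 5; g(4) = 6; g(5) = 3; g(6) = 2.
No roots. A degree-3 polynomial over a field with no linear factor is irreducible.

Yes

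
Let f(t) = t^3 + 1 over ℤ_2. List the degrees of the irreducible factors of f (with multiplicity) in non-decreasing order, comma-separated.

1, 2

Roots in ℤ_2: f(0) = 1; f(1) = 0 → root.
Linear factors from roots: (t + 1).
Complete factorization: f(t) = (t + 1)·(t^2 + t + 1).
Factor degrees with multiplicity: 1 + 2 = 3.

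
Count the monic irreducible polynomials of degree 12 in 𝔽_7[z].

x^(7^12) − x is the product of all monic irreducibles of degree dividing 12; Möbius inversion gives N = (1/12) Σ μ(12/d)·7^d.
Divisors of 12: 1, 2, 3, 4, 6, 12; μ(12/d) for each: 0, 1, 0, -1, -1, 1.
Σ = 7^2 − 7^4 − 7^6 + 7^12 = 13841167200.
N = 13841167200/12 = 1153430600.

1153430600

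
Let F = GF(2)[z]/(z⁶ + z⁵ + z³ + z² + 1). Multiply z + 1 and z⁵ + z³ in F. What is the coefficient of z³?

0

Multiply in GF(2)[z]: (z + 1)·(z⁵ + z³) = z⁶ + z⁵ + z⁴ + z³.
Reduce using z⁶ ≡ z⁵ + z³ + z² + 1 (mod z⁶ + z⁵ + z³ + z² + 1).
Reduced: z⁴ + z² + 1.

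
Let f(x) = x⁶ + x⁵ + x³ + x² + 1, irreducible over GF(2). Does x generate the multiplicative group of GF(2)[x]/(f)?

Yes

|GF(2^6)^×| = 2^6 − 1 = 63. Prime factorization: 63 = 3^2·7.
f is primitive ⇔ x has order 63 in GF(2)[x]/(f), i.e. x^(63/q) ≠ 1 for each prime q | 63.
x^(21) mod f = x⁴ + x² + x + 1.
x^(9) mod f = x² + x.
None equal 1, so x has full order 63; f is primitive.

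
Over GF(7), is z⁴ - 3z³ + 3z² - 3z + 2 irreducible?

No

Write P(z) = z⁴ - 3z³ + 3z² - 3z + 2.
Check for roots in GF(7): P(0) = 2; P(1) = 0 → root; P(2) = 0 → root; P(3) = 6; P(4) = 4; P(5) = 4; P(6) = 5.
P(1) = 0, so (z − 1) divides P(z); P is reducible.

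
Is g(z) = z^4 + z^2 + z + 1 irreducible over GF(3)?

Yes

Check for roots in GF(3): g(0) = 1; g(1) = 1; g(2) = 2.
No roots, so no linear factors.
Monic irreducibles of degree 2 over GF(3): z^2 + 1, z^2 + z + 2, z^2 + 2z + 2.
None of them divide g (all give nonzero remainder).
No irreducible factor of degree ≤ 2 exists, so g is irreducible over GF(3).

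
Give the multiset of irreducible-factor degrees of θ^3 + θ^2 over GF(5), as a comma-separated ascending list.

1, 1, 1

Write g(θ) = θ^3 + θ^2.
Roots in GF(5): g(0) = 0 → root; g(1) = 2; g(2) = 2; g(3) = 1; g(4) = 0 → root.
Linear factors from roots: (θ), (θ + 1).
Complete factorization: g(θ) = (θ + 1)·(θ)^2.
Factor degrees with multiplicity: 1 + 1 + 1 = 3.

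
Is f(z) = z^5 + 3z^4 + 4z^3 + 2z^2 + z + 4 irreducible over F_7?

No

Check for roots in F_7: f(0) = 4; f(1) = 1; f(2) = 0 → root; f(3) = 3; f(4) = 2; f(5) = 1; f(6) = 3.
f(2) = 0, so (z − 2) divides f(z); f is reducible.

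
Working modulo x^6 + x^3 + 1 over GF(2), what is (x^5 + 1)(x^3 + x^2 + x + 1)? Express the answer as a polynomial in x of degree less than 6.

x^4

Multiply in GF(2)[x]: (x^5 + 1)·(x^3 + x^2 + x + 1) = x^8 + x^7 + x^6 + x^5 + x^3 + x^2 + x + 1.
Reduce using x^6 ≡ x^3 + 1 (mod x^6 + x^3 + 1).
Reduced: x^4.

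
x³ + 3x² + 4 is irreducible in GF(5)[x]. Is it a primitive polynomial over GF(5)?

Write f(x) = x³ + 3x² + 4.
|GF(5^3)^×| = 5^3 − 1 = 124. Prime factorization: 124 = 2^2·31.
f is primitive ⇔ x has order 124 in GF(5)[x]/(f), i.e. x^(124/q) ≠ 1 for each prime q | 124.
x^(62) mod f = 1
x^(4) mod f = 4x² + x + 2.
Since x^(62) = 1, the order of x divides 62 < 124; not primitive.

No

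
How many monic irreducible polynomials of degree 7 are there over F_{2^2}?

By the necklace-counting formula, N_4(7) = (1/7) Σ_{d|7} μ(7/d)·4^d.
Divisors of 7: 1, 7; μ(7/d) for each: -1, 1.
Σ = − 4^1 + 4^7 = 16380.
N = 16380/7 = 2340.

2340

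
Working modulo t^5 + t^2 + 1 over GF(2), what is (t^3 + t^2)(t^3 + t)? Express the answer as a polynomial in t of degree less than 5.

Multiply in GF(2)[t]: (t^3 + t^2)·(t^3 + t) = t^6 + t^5 + t^4 + t^3.
Reduce using t^5 ≡ t^2 + 1 (mod t^5 + t^2 + 1).
Reduced: t^4 + t^2 + t + 1.

t^4 + t^2 + t + 1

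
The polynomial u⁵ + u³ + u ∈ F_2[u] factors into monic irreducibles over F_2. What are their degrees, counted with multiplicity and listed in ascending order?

1, 2, 2

Write f(u) = u⁵ + u³ + u.
Roots in F_2: f(0) = 0 → root; f(1) = 1.
Linear factors from roots: (u).
Complete factorization: f(u) = (u)·(u² + u + 1)^2.
Factor degrees with multiplicity: 1 + 2 + 2 = 5.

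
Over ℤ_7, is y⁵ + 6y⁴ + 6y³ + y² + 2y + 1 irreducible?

Yes

Write m(y) = y⁵ + 6y⁴ + 6y³ + y² + 2y + 1.
Check for roots in ℤ_7: m(0) = 1; m(1) = 3; m(2) = 3; m(3) = 4; m(4) = 1; m(5) = 3; m(6) = 6.
No roots, so no linear factors.
Degree-2 irreducible divisors: test the 21 monic irreducibles of degree 2 over GF(7).
None of them divide m (all give nonzero remainder).
No irreducible factor of degree ≤ 2 exists, so m is irreducible over GF(7).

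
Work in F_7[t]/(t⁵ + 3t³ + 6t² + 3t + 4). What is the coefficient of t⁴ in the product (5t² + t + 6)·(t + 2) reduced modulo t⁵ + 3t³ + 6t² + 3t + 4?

0

Multiply in F_7[t]: (5t² + t + 6)·(t + 2) = 5t³ + 4t² + t + 5.
Reduced: 5t³ + 4t² + t + 5.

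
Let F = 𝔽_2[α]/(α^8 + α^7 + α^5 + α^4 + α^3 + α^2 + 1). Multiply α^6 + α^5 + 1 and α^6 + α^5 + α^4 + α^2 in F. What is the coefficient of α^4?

Multiply in 𝔽_2[α]: (α^6 + α^5 + 1)·(α^6 + α^5 + α^4 + α^2) = α^12 + α^9 + α^8 + α^7 + α^6 + α^5 + α^4 + α^2.
Reduce using α^8 ≡ α^7 + α^5 + α^4 + α^3 + α^2 + 1 (mod α^8 + α^7 + α^5 + α^4 + α^3 + α^2 + 1).
Reduced: α^6 + α.

0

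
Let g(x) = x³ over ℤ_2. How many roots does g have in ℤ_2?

1

Evaluate at each of the 2 elements of ℤ_2:
g(0) = 0 → root; g(1) = 1.
Roots: {0}.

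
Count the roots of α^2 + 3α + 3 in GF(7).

2

Write P(α) = α^2 + 3α + 3.
Evaluate at each of the 7 elements of GF(7):
P(0) = 3; P(1) = 0 → root; P(2) = 6; P(3) = 0 → root; P(4) = 3; P(5) = 1; P(6) = 1.
Roots: {1, 3}.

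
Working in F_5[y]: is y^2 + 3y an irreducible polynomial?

Write g(y) = y^2 + 3y.
Check for roots in F_5: g(0) = 0 → root; g(1) = 4; g(2) = 0 → root; g(3) = 3; g(4) = 3.
g(0) = 0, so (y) divides g(y); g is reducible.

No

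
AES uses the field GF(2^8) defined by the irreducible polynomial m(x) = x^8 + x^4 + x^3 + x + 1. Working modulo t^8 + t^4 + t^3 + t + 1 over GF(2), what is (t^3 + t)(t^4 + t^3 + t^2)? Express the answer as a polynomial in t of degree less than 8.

Multiply in GF(2)[t]: (t^3 + t)·(t^4 + t^3 + t^2) = t^7 + t^6 + t^4 + t^3.
Reduced: t^7 + t^6 + t^4 + t^3.

t^7 + t^6 + t^4 + t^3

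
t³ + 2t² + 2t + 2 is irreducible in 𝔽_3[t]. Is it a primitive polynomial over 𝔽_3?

No

Write f(t) = t³ + 2t² + 2t + 2.
|GF(3^3)^×| = 3^3 − 1 = 26. Prime factorization: 26 = 2·13.
f is primitive ⇔ t has order 26 in GF(3)[t]/(f), i.e. t^(26/q) ≠ 1 for each prime q | 26.
t^(13) mod f = 1
t^(2) mod f = t².
Since t^(13) = 1, the order of t divides 13 < 26; not primitive.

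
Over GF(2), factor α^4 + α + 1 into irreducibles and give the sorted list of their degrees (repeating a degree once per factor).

4

Write h(α) = α^4 + α + 1.
Roots in GF(2): h(0) = 1; h(1) = 1.
Complete factorization: h(α) = (α^4 + α + 1).
Factor degrees with multiplicity: 4 = 4.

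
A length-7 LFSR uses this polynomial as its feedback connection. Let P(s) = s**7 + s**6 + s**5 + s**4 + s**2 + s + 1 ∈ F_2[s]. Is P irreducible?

Yes

Check for roots in F_2: P(0) = 1; P(1) = 1.
No roots, so no linear factors.
Monic irreducibles of degree 2 over GF(2): s**2 + s + 1.
None of them divide P (all give nonzero remainder).
Monic irreducibles of degree 3 over GF(2): s**3 + s + 1, s**3 + s**2 + 1.
None of them divide P (all give nonzero remainder).
No irreducible factor of degree ≤ 3 exists, so P is irreducible over GF(2).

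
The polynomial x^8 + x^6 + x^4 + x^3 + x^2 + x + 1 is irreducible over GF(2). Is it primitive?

Write f(x) = x^8 + x^6 + x^4 + x^3 + x^2 + x + 1.
|GF(2^8)^×| = 2^8 − 1 = 255. Prime factorization: 255 = 3·5·17.
f is primitive ⇔ x has order 255 in GF(2)[x]/(f), i.e. x^(255/q) ≠ 1 for each prime q | 255.
x^(85) mod f = x^4 + x^3 + x.
x^(51) mod f = x^6 + x^3.
x^(15) mod f = x^6 + x + 1.
None equal 1, so x has full order 255; f is primitive.

Yes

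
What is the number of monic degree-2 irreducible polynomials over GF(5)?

By the necklace-counting formula, N_5(2) = (1/2) Σ_{d|2} μ(2/d)·5^d.
Divisors of 2: 1, 2; μ(2/d) for each: -1, 1.
Σ = − 5^1 + 5^2 = 20.
N = 20/2 = 10.

10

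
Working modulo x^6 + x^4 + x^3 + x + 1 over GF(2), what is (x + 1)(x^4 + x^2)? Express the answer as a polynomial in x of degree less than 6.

Multiply in GF(2)[x]: (x + 1)·(x^4 + x^2) = x^5 + x^4 + x^3 + x^2.
Reduced: x^5 + x^4 + x^3 + x^2.

x^5 + x^4 + x^3 + x^2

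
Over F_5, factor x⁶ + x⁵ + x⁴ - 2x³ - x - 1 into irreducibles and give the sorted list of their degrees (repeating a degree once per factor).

Write f(x) = x⁶ + x⁵ + x⁴ - 2x³ - x - 1.
Roots in F_5: f(0) = 4; f(1) = 4; f(2) = 3; f(3) = 0 → root; f(4) = 3.
Linear factors from roots: (x + 2).
Complete factorization: f(x) = (x + 2)·(x² + 2x - 2)·(x³ + 2x² + x - 1).
Factor degrees with multiplicity: 1 + 2 + 3 = 6.

1, 2, 3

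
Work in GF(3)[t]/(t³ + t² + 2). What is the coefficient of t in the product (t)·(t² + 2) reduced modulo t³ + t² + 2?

Multiply in GF(3)[t]: (t)·(t² + 2) = t³ + 2t.
Reduce using t³ ≡ 2t² + 1 (mod t³ + t² + 2).
Reduced: 2t² + 2t + 1.

2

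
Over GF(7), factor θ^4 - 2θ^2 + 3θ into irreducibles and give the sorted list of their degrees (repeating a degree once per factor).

Write h(θ) = θ^4 - 2θ^2 + 3θ.
Linear factors from roots: (θ), (θ - 2).
Complete factorization: h(θ) = (θ)·(θ - 2)·(θ^2 + 2θ + 2).
Factor degrees with multiplicity: 1 + 1 + 2 = 4.

1, 1, 2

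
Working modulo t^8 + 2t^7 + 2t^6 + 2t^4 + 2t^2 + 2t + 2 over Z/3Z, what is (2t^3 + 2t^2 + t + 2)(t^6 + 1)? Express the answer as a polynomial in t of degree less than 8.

t^7 + 2t^5 + t^4 + t^3 + 2t^2 + t

Multiply in Z/3Z[t]: (2t^3 + 2t^2 + t + 2)·(t^6 + 1) = 2t^9 + 2t^8 + t^7 + 2t^6 + 2t^3 + 2t^2 + t + 2.
Reduce using t^8 ≡ t^7 + t^6 + t^4 + t^2 + t + 1 (mod t^8 + 2t^7 + 2t^6 + 2t^4 + 2t^2 + 2t + 2).
Reduced: t^7 + 2t^5 + t^4 + t^3 + 2t^2 + t.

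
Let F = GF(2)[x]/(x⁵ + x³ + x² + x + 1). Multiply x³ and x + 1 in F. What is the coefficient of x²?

Multiply in GF(2)[x]: (x³)·(x + 1) = x⁴ + x³.
Reduced: x⁴ + x³.

0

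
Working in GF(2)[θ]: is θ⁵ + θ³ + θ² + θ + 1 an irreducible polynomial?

Write h(θ) = θ⁵ + θ³ + θ² + θ + 1.
Check for roots in GF(2): h(0) = 1; h(1) = 1.
No roots, so no linear factors.
Monic irreducibles of degree 2 over GF(2): θ² + θ + 1.
None of them divide h (all give nonzero remainder).
No irreducible factor of degree ≤ 2 exists, so h is irreducible over GF(2).

Yes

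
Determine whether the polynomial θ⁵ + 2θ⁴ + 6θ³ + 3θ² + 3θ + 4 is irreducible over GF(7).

Write f(θ) = θ⁵ + 2θ⁴ + 6θ³ + 3θ² + 3θ + 4.
Check for roots in GF(7): f(0) = 4; f(1) = 5; f(2) = 1; f(3) = 5; f(4) = 3; f(5) = 4; f(6) = 6.
No roots, so no linear factors.
Degree-2 irreducible divisors: test the 21 monic irreducibles of degree 2 over GF(7).
None of them divide f (all give nonzero remainder).
No irreducible factor of degree ≤ 2 exists, so f is irreducible over GF(7).

Yes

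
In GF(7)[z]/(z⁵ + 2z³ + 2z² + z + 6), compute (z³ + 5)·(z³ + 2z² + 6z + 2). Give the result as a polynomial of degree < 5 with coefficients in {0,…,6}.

4z^4 + z^3 + 5z^2 + z + 5

Multiply in GF(7)[z]: (z³ + 5)·(z³ + 2z² + 6z + 2) = z⁶ + 2z⁵ + 6z⁴ + 3z² + 2z + 3.
Reduce using z⁵ ≡ 5z³ + 5z² + 6z + 1 (mod z⁵ + 2z³ + 2z² + z + 6).
Reduced: 4z⁴ + z³ + 5z² + z + 5.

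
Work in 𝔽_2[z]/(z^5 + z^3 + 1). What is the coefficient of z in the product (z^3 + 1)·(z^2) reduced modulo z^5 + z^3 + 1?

Multiply in 𝔽_2[z]: (z^3 + 1)·(z^2) = z^5 + z^2.
Reduce using z^5 ≡ z^3 + 1 (mod z^5 + z^3 + 1).
Reduced: z^3 + z^2 + 1.

0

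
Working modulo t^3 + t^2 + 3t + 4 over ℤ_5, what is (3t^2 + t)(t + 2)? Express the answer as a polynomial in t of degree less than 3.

Multiply in ℤ_5[t]: (3t^2 + t)·(t + 2) = 3t^3 + 2t^2 + 2t.
Reduce using t^3 ≡ 4t^2 + 2t + 1 (mod t^3 + t^2 + 3t + 4).
Reduced: 4t^2 + 3t + 3.

4t^2 + 3t + 3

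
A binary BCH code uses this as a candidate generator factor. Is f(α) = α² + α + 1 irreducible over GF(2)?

Yes

Check for roots in GF(2): f(0) = 1; f(1) = 1.
No roots. A degree-2 polynomial over a field with no linear factor is irreducible.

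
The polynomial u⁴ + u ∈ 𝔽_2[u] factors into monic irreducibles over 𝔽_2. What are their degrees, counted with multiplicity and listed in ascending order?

1, 1, 2

Write h(u) = u⁴ + u.
Roots in 𝔽_2: h(0) = 0 → root; h(1) = 0 → root.
Linear factors from roots: (u), (u + 1).
Complete factorization: h(u) = (u)·(u + 1)·(u² + u + 1).
Factor degrees with multiplicity: 1 + 1 + 2 = 4.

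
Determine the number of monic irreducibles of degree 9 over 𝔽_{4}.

The number of monic irreducibles of degree 9 over GF(4) is (1/9)·Σ_{d∣9} μ(9/d) 4^d.
Divisors of 9: 1, 3, 9; μ(9/d) for each: 0, -1, 1.
Σ = − 4^3 + 4^9 = 262080.
N = 262080/9 = 29120.

29120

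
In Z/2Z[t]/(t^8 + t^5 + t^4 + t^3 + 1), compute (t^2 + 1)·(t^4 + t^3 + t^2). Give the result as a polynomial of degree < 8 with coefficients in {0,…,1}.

Multiply in Z/2Z[t]: (t^2 + 1)·(t^4 + t^3 + t^2) = t^6 + t^5 + t^3 + t^2.
Reduced: t^6 + t^5 + t^3 + t^2.

t^6 + t^5 + t^3 + t^2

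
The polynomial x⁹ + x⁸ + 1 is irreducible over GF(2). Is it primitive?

No

Write f(x) = x⁹ + x⁸ + 1.
|GF(2^9)^×| = 2^9 − 1 = 511. Prime factorization: 511 = 7·73.
f is primitive ⇔ x has order 511 in GF(2)[x]/(f), i.e. x^(511/q) ≠ 1 for each prime q | 511.
x^(73) mod f = 1
x^(7) mod f = x⁷.
Since x^(73) = 1, the order of x divides 73 < 511; not primitive.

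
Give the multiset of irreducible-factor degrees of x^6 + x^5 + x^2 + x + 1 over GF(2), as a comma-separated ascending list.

Write h(x) = x^6 + x^5 + x^2 + x + 1.
Roots in GF(2): h(0) = 1; h(1) = 1.
Complete factorization: h(x) = (x^6 + x^5 + x^2 + x + 1).
Factor degrees with multiplicity: 6 = 6.

6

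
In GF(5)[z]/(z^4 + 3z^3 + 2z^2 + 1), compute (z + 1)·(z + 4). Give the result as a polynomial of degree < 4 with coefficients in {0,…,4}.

Multiply in GF(5)[z]: (z + 1)·(z + 4) = z^2 + 4.
Reduced: z^2 + 4.

z^2 + 4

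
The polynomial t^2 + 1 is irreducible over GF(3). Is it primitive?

Write f(t) = t^2 + 1.
|GF(3^2)^×| = 3^2 − 1 = 8. Prime factorization: 8 = 2^3.
f is primitive ⇔ t has order 8 in GF(3)[t]/(f), i.e. t^(8/q) ≠ 1 for each prime q | 8.
t^(4) mod f = 1
Since t^(4) = 1, the order of t divides 4 < 8; not primitive.

No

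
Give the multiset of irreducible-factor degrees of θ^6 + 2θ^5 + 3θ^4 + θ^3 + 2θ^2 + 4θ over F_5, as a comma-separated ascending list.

1, 1, 1, 1, 2

Write f(θ) = θ^6 + 2θ^5 + 3θ^4 + θ^3 + 2θ^2 + 4θ.
Roots in F_5: f(0) = 0 → root; f(1) = 3; f(2) = 0 → root; f(3) = 0 → root; f(4) = 4.
Linear factors from roots: (θ), (θ + 3), (θ + 2).
Complete factorization: f(θ) = (θ)·(θ + 3)·(θ + 2)^2·(θ^2 + 2).
Factor degrees with multiplicity: 1 + 1 + 1 + 1 + 2 = 6.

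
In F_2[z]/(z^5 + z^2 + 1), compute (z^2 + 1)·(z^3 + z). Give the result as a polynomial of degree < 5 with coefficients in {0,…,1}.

Multiply in F_2[z]: (z^2 + 1)·(z^3 + z) = z^5 + z.
Reduce using z^5 ≡ z^2 + 1 (mod z^5 + z^2 + 1).
Reduced: z^2 + z + 1.

z^2 + z + 1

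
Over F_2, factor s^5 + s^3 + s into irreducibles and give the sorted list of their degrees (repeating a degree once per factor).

Write f(s) = s^5 + s^3 + s.
Roots in F_2: f(0) = 0 → root; f(1) = 1.
Linear factors from roots: (s).
Complete factorization: f(s) = (s)·(s^2 + s + 1)^2.
Factor degrees with multiplicity: 1 + 2 + 2 = 5.

1, 2, 2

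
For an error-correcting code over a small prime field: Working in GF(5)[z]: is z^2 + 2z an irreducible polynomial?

No

Write m(z) = z^2 + 2z.
Check for roots in GF(5): m(0) = 0 → root; m(1) = 3; m(2) = 3; m(3) = 0 → root; m(4) = 4.
m(0) = 0, so (z) divides m(z); m is reducible.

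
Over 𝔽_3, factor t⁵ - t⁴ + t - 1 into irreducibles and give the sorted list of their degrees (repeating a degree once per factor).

1, 2, 2

Write g(t) = t⁵ - t⁴ + t - 1.
Roots in 𝔽_3: g(0) = 2; g(1) = 0 → root; g(2) = 2.
Linear factors from roots: (t - 1).
Complete factorization: g(t) = (t - 1)·(t² + t - 1)·(t² - t - 1).
Factor degrees with multiplicity: 1 + 2 + 2 = 5.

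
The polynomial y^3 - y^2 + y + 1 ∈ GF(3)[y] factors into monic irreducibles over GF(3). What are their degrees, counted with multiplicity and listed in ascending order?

3

Write g(y) = y^3 - y^2 + y + 1.
Roots in GF(3): g(0) = 1; g(1) = 2; g(2) = 1.
Complete factorization: g(y) = (y^3 - y^2 + y + 1).
Factor degrees with multiplicity: 3 = 3.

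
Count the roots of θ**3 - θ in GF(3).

3

Write g(θ) = θ**3 - θ.
Evaluate at each of the 3 elements of GF(3):
g(0) = 0 → root; g(1) = 0 → root; g(2) = 0 → root.
Roots: {0, 1, 2}.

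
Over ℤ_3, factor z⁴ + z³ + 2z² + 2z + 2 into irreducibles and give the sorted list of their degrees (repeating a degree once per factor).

Write f(z) = z⁴ + z³ + 2z² + 2z + 2.
Roots in ℤ_3: f(0) = 2; f(1) = 2; f(2) = 2.
Complete factorization: f(z) = (z⁴ + z³ + 2z² + 2z + 2).
Factor degrees with multiplicity: 4 = 4.

4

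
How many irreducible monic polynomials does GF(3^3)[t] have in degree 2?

351

By the necklace-counting formula, N_27(2) = (1/2) Σ_{d|2} μ(2/d)·27^d.
Divisors of 2: 1, 2; μ(2/d) for each: -1, 1.
Σ = − 27^1 + 27^2 = 702.
N = 702/2 = 351.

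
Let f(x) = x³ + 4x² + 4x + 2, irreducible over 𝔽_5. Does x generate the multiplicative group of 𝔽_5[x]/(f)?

Yes

|GF(5^3)^×| = 5^3 − 1 = 124. Prime factorization: 124 = 2^2·31.
f is primitive ⇔ x has order 124 in GF(5)[x]/(f), i.e. x^(124/q) ≠ 1 for each prime q | 124.
x^(62) mod f = 4.
x^(4) mod f = 2x² + 4x + 3.
None equal 1, so x has full order 124; f is primitive.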